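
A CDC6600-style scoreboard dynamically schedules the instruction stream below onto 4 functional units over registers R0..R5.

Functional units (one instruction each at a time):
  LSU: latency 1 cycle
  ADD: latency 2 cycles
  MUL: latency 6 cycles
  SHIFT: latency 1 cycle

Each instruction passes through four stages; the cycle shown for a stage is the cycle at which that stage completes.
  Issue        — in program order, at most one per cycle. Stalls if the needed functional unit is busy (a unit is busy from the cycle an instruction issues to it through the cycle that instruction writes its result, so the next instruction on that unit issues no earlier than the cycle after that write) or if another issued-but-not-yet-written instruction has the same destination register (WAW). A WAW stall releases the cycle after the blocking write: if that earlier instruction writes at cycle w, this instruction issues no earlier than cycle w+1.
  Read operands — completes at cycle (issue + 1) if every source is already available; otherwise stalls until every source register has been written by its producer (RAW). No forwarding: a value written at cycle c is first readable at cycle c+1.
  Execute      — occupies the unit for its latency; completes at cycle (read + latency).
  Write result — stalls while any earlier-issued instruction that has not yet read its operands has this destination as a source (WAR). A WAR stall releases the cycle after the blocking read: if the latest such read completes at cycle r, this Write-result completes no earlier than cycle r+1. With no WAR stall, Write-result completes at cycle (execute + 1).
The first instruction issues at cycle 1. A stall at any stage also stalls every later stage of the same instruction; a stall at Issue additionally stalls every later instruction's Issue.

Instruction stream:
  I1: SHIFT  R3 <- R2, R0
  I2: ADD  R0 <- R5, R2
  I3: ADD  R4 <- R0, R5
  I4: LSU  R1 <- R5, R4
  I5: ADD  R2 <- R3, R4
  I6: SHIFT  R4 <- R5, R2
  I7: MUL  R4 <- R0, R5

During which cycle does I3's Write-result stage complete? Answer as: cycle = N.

cycle = 11

cycle 1: I1→SHIFT
cycle 2: I1 RO | I2→ADD
cycle 3: I1 EX | I2 RO
cycle 4: I1 WR R3
cycle 5: I2 EX
cycle 6: I2 WR R0
cycle 7: I3→ADD
cycle 8: I3 RO | I4→LSU
cycle 10: I3 EX
cycle 11: I3 WR R4
cycle 12: I4 RO | I5→ADD
cycle 13: I4 EX | I5 RO | I6→SHIFT
cycle 14: I4 WR R1
cycle 15: I5 EX
cycle 16: I5 WR R2
cycle 17: I6 RO
cycle 18: I6 EX
cycle 19: I6 WR R4
cycle 20: I7→MUL
cycle 21: I7 RO
cycle 27: I7 EX
cycle 28: I7 WR R4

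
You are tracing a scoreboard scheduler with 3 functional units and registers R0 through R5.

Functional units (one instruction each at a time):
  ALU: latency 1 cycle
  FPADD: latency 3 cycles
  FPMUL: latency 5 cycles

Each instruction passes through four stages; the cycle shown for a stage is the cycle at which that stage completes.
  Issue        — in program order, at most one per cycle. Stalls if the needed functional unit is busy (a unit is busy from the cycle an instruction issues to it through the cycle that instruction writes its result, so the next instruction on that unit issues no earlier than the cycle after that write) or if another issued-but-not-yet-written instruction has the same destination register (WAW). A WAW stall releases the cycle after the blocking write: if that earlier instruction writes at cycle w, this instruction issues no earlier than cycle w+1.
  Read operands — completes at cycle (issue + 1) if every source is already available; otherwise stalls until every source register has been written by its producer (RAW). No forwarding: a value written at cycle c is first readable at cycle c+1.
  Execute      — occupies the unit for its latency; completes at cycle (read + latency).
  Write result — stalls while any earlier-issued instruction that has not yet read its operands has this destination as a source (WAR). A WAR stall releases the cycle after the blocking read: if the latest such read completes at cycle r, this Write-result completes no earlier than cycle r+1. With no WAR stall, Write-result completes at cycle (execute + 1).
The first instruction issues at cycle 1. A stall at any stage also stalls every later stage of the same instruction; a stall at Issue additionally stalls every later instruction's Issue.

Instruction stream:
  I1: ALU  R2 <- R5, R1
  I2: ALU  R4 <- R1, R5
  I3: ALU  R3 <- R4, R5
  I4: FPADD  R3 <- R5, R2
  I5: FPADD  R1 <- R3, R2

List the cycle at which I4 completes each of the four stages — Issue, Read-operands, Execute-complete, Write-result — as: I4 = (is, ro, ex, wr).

I4 = (13, 14, 17, 18)

I1  is:1  ro:2  ex:3  wr:4
I2  is:5  ro:6  ex:7  wr:8  — struct: ALU busy until I1 writes@4
I3  is:9  ro:10  ex:11  wr:12  — struct: ALU busy until I2 writes@8
I4  is:13  ro:14  ex:17  wr:18  — WAW R3: wait I3 write@12
I5  is:19  ro:20  ex:23  wr:24  — struct: FPADD busy until I4 writes@18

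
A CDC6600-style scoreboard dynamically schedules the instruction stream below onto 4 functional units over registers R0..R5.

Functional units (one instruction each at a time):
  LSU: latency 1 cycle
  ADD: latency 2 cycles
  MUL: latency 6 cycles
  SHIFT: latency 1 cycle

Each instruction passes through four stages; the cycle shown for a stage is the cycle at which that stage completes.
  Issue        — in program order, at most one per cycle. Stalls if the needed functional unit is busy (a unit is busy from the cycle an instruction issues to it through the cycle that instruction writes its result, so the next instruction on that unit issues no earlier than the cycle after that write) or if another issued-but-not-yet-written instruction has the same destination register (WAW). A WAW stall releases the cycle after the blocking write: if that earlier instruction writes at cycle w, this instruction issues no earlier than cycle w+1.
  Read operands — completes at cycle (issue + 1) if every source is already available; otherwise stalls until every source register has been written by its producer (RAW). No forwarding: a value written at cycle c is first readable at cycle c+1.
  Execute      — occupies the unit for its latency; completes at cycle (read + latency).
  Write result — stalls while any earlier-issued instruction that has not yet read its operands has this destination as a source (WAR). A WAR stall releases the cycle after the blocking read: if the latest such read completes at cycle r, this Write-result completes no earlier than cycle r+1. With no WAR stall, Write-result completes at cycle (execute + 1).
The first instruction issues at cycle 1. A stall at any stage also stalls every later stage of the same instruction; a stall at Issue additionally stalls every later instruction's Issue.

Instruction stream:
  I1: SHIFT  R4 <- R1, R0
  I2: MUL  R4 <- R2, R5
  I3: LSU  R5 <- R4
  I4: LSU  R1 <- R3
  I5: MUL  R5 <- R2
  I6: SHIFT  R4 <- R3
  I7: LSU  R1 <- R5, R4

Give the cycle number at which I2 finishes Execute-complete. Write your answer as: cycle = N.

[1] I1 issues→SHIFT
[2] I1 reads
[3] I1 exec-done
[4] I1 writes R4
[5] I2 issues→MUL
[6] I2 reads; I3 issues→LSU
[12] I2 exec-done
[13] I2 writes R4
[14] I3 reads
[15] I3 exec-done
[16] I3 writes R5
[17] I4 issues→LSU
[18] I4 reads; I5 issues→MUL
[19] I4 exec-done; I5 reads; I6 issues→SHIFT
[20] I4 writes R1; I6 reads
[21] I6 exec-done; I7 issues→LSU
[22] I6 writes R4
[25] I5 exec-done
[26] I5 writes R5
[27] I7 reads
[28] I7 exec-done
[29] I7 writes R1

cycle = 12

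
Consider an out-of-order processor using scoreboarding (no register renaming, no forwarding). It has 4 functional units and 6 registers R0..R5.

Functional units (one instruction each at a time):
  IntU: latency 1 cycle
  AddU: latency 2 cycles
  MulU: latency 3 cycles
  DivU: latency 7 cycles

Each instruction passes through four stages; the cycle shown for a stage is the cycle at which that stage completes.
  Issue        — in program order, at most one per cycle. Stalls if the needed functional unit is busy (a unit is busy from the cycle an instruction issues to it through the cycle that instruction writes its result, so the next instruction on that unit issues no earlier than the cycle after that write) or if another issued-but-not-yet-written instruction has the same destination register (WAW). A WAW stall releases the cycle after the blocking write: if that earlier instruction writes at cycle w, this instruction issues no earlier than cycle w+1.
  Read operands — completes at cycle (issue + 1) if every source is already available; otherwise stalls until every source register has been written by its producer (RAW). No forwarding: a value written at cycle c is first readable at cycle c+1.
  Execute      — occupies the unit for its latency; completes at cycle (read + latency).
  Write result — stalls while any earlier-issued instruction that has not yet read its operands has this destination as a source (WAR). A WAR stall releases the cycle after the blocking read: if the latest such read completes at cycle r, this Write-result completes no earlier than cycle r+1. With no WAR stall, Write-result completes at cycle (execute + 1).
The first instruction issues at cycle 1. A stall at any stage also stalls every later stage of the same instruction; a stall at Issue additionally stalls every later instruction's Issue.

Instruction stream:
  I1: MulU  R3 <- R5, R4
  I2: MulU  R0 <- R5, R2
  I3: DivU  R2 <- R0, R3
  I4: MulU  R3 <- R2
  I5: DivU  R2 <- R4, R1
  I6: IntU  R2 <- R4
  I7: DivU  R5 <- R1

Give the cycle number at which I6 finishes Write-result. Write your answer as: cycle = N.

c1: I1 issues→MulU
c2: I1 reads
c5: I1 exec-done
c6: I1 writes R3
c7: I2 issues→MulU
c8: I2 reads; I3 issues→DivU
c11: I2 exec-done
c12: I2 writes R0
c13: I3 reads; I4 issues→MulU
c20: I3 exec-done
c21: I3 writes R2
c22: I4 reads; I5 issues→DivU
c23: I5 reads
c25: I4 exec-done
c26: I4 writes R3
c30: I5 exec-done
c31: I5 writes R2
c32: I6 issues→IntU
c33: I6 reads; I7 issues→DivU
c34: I6 exec-done; I7 reads
c35: I6 writes R2
c41: I7 exec-done
c42: I7 writes R5

cycle = 35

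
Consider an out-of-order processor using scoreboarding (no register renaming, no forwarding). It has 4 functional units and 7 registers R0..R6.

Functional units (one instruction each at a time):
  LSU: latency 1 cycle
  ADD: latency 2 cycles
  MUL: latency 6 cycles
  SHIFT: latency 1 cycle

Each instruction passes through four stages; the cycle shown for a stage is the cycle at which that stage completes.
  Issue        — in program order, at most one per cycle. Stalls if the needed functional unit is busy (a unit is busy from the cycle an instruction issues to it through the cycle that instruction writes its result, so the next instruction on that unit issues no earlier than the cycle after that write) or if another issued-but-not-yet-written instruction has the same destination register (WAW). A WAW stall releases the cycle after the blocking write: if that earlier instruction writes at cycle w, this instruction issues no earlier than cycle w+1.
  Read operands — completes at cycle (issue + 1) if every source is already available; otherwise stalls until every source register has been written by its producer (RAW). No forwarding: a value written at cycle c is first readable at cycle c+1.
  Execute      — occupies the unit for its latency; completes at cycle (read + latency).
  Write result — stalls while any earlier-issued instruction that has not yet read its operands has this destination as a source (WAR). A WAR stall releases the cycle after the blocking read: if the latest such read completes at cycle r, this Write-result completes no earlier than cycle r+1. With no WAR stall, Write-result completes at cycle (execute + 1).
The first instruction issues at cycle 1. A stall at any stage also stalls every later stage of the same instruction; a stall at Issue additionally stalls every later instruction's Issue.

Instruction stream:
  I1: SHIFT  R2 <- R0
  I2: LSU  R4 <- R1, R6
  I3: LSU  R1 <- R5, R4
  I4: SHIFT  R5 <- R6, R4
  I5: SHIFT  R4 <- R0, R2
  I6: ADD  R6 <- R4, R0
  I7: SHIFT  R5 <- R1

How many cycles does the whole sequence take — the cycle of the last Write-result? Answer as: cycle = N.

cycle = 18

c1: I1 dispatched to SHIFT
c2: I1 operands ready | I2 dispatched to LSU
c3: I1 complete | I2 operands ready
c4: R2←I1 | I2 complete
c5: R4←I2
c6: I3 dispatched to LSU
c7: I3 operands ready | I4 dispatched to SHIFT
c8: I3 complete | I4 operands ready
c9: R1←I3 | I4 complete
c10: R5←I4
c11: I5 dispatched to SHIFT
c12: I5 operands ready | I6 dispatched to ADD
c13: I5 complete
c14: R4←I5
c15: I6 operands ready | I7 dispatched to SHIFT
c16: I7 operands ready
c17: I6 complete | I7 complete
c18: R6←I6 | R5←I7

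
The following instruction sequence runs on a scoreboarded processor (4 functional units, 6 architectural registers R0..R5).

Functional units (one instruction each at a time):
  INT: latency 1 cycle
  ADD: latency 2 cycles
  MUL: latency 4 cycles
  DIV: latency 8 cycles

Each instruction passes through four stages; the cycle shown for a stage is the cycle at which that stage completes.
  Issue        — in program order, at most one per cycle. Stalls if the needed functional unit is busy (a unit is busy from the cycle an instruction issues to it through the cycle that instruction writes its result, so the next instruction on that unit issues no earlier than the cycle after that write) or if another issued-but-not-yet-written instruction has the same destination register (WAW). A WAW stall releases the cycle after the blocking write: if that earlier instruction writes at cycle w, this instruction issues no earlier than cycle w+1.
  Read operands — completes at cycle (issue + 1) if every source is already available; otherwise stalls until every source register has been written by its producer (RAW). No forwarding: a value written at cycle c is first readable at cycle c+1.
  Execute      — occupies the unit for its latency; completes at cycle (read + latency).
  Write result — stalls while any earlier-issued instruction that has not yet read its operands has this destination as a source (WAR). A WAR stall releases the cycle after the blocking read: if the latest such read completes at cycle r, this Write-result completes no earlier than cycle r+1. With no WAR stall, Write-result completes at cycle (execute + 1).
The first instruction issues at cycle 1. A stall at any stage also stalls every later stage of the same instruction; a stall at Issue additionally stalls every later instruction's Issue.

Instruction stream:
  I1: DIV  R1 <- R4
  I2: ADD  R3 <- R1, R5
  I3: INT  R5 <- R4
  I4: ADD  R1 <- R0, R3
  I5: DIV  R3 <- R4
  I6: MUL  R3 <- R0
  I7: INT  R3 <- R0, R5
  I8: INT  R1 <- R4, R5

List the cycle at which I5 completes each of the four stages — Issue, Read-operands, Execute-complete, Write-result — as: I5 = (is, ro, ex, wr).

I5 = (17, 18, 26, 27)

cycle 1: I1→DIV
cycle 2: I1 RO; I2→ADD
cycle 3: I3→INT
cycle 4: I3 RO
cycle 5: I3 EX
cycle 10: I1 EX
cycle 11: I1 WR R1
cycle 12: I2 RO
cycle 13: I3 WR R5
cycle 14: I2 EX
cycle 15: I2 WR R3
cycle 16: I4→ADD
cycle 17: I4 RO; I5→DIV
cycle 18: I5 RO
cycle 19: I4 EX
cycle 20: I4 WR R1
cycle 26: I5 EX
cycle 27: I5 WR R3
cycle 28: I6→MUL
cycle 29: I6 RO
cycle 33: I6 EX
cycle 34: I6 WR R3
cycle 35: I7→INT
cycle 36: I7 RO
cycle 37: I7 EX
cycle 38: I7 WR R3
cycle 39: I8→INT
cycle 40: I8 RO
cycle 41: I8 EX
cycle 42: I8 WR R1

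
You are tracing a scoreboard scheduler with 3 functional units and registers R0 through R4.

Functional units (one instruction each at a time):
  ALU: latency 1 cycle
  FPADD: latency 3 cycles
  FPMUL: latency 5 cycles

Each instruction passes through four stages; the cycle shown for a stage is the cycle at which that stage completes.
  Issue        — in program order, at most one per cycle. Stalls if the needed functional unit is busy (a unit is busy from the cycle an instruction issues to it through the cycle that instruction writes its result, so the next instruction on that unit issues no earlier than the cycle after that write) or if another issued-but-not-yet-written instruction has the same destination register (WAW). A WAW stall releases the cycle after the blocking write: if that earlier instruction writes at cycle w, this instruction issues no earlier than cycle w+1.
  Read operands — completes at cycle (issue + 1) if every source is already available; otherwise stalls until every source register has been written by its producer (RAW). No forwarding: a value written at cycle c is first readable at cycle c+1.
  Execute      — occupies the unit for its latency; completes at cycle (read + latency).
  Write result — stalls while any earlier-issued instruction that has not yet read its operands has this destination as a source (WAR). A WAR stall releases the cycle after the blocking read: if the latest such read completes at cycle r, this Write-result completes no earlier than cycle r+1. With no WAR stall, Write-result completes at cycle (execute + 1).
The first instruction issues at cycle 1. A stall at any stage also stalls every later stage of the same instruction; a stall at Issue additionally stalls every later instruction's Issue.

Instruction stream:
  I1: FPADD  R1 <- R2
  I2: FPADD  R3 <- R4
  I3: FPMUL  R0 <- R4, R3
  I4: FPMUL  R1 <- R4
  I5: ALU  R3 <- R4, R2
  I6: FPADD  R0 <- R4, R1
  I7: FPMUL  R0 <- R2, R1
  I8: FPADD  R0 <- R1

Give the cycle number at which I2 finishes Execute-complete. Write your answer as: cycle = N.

  I1 | 1 | 2 | 5 | 6
  I2 | 7 | 8 | 11 | 12   struct: FPADD busy until I1 writes@6
  I3 | 8 | 13 | 18 | 19   RAW R3: wait I2 write@12
  I4 | 20 | 21 | 26 | 27   struct: FPMUL busy until I3 writes@19
  I5 | 21 | 22 | 23 | 24
  I6 | 22 | 28 | 31 | 32   RAW R1: wait I4 write@27
  I7 | 33 | 34 | 39 | 40   WAW R0: wait I6 write@32
  I8 | 41 | 42 | 45 | 46   WAW R0: wait I7 write@40

cycle = 11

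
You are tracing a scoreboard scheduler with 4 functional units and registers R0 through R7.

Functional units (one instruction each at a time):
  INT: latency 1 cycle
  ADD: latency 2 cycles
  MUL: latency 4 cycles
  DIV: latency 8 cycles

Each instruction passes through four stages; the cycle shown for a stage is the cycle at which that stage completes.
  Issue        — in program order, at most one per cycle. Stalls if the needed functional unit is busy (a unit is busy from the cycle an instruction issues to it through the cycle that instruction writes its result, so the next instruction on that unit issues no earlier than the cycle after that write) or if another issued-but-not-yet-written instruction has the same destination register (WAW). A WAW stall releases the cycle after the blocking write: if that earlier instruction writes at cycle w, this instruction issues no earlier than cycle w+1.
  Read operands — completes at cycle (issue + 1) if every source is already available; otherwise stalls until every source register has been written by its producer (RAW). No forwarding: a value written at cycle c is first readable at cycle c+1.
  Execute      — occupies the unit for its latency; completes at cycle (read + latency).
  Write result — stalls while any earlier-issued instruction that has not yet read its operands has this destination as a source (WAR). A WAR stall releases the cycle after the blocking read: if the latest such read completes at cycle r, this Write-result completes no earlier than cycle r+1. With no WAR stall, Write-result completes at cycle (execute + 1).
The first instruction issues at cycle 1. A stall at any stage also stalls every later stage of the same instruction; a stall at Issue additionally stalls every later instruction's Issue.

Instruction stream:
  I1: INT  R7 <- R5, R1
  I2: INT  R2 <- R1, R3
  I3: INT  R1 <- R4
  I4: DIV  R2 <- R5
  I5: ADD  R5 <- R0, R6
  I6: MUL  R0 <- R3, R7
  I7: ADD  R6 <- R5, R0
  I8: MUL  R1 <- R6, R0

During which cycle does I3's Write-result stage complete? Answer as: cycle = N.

cycle = 12

I1  is:1  ro:2  ex:3  wr:4
I2  is:5  ro:6  ex:7  wr:8  — struct: INT busy until I1 writes@4
I3  is:9  ro:10  ex:11  wr:12  — struct: INT busy until I2 writes@8
I4  is:10  ro:11  ex:19  wr:20
I5  is:11  ro:12  ex:14  wr:15
I6  is:12  ro:13  ex:17  wr:18
I7  is:16  ro:19  ex:21  wr:22  — struct: ADD busy until I5 writes@15, RAW R0: wait I6 write@18
I8  is:19  ro:23  ex:27  wr:28  — struct: MUL busy until I6 writes@18, RAW R6: wait I7 write@22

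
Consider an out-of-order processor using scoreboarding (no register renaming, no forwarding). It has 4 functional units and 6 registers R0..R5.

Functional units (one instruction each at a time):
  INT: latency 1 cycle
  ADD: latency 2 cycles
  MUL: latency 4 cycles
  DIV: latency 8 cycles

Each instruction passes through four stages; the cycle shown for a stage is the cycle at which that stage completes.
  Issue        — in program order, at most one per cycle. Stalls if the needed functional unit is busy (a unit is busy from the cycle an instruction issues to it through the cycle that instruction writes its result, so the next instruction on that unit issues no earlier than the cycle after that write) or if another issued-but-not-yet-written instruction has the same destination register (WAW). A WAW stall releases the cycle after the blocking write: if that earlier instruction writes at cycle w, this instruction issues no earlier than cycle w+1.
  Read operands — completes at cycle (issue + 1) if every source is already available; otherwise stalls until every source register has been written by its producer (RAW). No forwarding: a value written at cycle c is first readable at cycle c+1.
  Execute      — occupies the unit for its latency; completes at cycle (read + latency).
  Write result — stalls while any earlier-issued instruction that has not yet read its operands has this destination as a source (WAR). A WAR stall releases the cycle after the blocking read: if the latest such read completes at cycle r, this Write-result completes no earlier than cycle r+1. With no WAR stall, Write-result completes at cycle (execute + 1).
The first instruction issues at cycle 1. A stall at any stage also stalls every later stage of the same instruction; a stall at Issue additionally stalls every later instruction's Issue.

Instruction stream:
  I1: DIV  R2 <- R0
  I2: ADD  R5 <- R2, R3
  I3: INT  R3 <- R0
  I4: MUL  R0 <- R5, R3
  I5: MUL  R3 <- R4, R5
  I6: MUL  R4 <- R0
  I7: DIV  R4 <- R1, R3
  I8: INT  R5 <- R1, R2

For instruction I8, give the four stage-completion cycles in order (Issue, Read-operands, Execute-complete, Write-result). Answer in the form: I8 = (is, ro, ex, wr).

I8 = (37, 38, 39, 40)

[I1] 1/2/10/11
[I2] 2/12/14/15  (RAW R2: wait I1 write@11)
[I3] 3/4/5/13  (WAR R3: wait I2 read@12)
[I4] 4/16/20/21  (RAW R5: wait I2 write@15)
[I5] 22/23/27/28  (struct: MUL busy until I4 writes@21)
[I6] 29/30/34/35  (struct: MUL busy until I5 writes@28)
[I7] 36/37/45/46  (WAW R4: wait I6 write@35)
[I8] 37/38/39/40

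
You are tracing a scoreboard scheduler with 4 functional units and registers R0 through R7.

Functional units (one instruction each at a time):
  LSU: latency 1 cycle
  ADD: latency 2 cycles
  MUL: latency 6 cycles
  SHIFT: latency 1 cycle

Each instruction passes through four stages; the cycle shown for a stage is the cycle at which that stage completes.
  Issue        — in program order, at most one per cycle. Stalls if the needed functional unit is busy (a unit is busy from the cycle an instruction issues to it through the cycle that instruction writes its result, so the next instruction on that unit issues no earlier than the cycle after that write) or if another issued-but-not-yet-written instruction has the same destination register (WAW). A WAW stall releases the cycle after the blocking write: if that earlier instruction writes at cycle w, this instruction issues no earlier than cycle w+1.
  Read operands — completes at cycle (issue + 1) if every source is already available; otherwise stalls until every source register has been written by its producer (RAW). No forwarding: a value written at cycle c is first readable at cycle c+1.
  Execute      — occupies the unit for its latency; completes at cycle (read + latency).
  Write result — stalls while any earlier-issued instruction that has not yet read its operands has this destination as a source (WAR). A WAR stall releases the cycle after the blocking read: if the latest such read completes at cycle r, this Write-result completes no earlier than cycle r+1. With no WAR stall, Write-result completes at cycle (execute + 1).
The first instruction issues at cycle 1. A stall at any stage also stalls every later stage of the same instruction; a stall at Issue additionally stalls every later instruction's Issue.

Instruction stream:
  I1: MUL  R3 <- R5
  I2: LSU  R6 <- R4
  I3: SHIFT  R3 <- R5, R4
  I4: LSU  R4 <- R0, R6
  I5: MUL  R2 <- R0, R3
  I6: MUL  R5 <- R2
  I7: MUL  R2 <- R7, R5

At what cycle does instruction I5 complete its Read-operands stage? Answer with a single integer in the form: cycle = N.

t=1  I1 dispatched to MUL
t=2  I1 operands ready · I2 dispatched to LSU
t=3  I2 operands ready
t=4  I2 complete
t=5  R6←I2
t=8  I1 complete
t=9  R3←I1
t=10  I3 dispatched to SHIFT
t=11  I3 operands ready · I4 dispatched to LSU
t=12  I3 complete · I4 operands ready · I5 dispatched to MUL
t=13  R3←I3 · I4 complete
t=14  R4←I4 · I5 operands ready
t=20  I5 complete
t=21  R2←I5
t=22  I6 dispatched to MUL
t=23  I6 operands ready
t=29  I6 complete
t=30  R5←I6
t=31  I7 dispatched to MUL
t=32  I7 operands ready
t=38  I7 complete
t=39  R2←I7

cycle = 14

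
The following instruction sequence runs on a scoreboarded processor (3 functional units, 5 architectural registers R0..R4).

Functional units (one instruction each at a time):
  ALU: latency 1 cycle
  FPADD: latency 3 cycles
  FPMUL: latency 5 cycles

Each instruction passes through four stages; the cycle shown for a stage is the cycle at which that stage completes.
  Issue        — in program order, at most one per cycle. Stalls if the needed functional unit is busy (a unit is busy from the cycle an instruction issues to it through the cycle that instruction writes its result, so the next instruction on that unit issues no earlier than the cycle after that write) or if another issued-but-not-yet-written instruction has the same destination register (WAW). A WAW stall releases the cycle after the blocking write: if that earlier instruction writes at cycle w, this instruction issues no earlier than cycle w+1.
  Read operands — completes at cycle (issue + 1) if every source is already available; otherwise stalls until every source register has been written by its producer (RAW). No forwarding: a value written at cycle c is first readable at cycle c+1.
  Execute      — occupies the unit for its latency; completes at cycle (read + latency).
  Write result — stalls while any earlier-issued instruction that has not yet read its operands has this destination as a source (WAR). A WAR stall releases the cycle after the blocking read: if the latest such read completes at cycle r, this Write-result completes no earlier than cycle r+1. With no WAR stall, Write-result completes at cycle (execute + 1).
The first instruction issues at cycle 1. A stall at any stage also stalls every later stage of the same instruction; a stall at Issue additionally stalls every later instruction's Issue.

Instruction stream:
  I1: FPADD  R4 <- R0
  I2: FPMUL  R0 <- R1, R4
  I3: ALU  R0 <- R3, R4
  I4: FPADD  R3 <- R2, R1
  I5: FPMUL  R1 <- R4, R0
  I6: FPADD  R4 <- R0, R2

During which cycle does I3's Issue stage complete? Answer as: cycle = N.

cycle 1: issue I1 (FPADD)
cycle 2: I1 read-ops; issue I2 (FPMUL)
cycle 5: I1 finished on FPADD
cycle 6: I1→R4
cycle 7: I2 read-ops
cycle 12: I2 finished on FPMUL
cycle 13: I2→R0
cycle 14: issue I3 (ALU)
cycle 15: I3 read-ops; issue I4 (FPADD)
cycle 16: I3 finished on ALU; I4 read-ops; issue I5 (FPMUL)
cycle 17: I3→R0
cycle 18: I5 read-ops
cycle 19: I4 finished on FPADD
cycle 20: I4→R3
cycle 21: issue I6 (FPADD)
cycle 22: I6 read-ops
cycle 23: I5 finished on FPMUL
cycle 24: I5→R1
cycle 25: I6 finished on FPADD
cycle 26: I6→R4

cycle = 14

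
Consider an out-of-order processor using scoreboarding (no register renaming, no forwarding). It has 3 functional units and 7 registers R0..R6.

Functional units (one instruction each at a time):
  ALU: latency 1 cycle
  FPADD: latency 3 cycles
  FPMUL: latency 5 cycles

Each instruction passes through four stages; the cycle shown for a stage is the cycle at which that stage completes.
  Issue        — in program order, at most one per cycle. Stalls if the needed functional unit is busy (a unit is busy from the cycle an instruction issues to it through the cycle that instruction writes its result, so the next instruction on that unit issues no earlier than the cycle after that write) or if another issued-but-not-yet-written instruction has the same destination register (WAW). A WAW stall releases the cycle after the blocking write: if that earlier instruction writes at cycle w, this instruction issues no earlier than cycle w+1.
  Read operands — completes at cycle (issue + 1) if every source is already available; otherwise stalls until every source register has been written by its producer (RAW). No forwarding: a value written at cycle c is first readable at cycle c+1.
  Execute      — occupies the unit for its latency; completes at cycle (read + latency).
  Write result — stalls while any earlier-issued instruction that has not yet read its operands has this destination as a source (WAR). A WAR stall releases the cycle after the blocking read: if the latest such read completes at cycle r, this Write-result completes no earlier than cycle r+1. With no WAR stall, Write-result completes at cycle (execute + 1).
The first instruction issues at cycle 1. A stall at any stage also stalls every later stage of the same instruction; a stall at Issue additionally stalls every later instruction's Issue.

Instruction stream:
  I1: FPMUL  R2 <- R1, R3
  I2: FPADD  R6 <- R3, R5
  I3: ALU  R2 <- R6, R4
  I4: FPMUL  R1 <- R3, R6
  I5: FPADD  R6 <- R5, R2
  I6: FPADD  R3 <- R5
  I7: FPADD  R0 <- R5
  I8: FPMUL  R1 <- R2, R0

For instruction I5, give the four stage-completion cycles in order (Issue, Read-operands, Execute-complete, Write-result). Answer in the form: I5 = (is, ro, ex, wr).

I5 = (11, 13, 16, 17)

I1 -> (1, 2, 7, 8)
I2 -> (2, 3, 6, 7)
I3 -> (9, 10, 11, 12)  // WAW R2: wait I1 write@8
I4 -> (10, 11, 16, 17)
I5 -> (11, 13, 16, 17)  // RAW R2: wait I3 write@12
I6 -> (18, 19, 22, 23)  // struct: FPADD busy until I5 writes@17
I7 -> (24, 25, 28, 29)  // struct: FPADD busy until I6 writes@23
I8 -> (25, 30, 35, 36)  // RAW R0: wait I7 write@29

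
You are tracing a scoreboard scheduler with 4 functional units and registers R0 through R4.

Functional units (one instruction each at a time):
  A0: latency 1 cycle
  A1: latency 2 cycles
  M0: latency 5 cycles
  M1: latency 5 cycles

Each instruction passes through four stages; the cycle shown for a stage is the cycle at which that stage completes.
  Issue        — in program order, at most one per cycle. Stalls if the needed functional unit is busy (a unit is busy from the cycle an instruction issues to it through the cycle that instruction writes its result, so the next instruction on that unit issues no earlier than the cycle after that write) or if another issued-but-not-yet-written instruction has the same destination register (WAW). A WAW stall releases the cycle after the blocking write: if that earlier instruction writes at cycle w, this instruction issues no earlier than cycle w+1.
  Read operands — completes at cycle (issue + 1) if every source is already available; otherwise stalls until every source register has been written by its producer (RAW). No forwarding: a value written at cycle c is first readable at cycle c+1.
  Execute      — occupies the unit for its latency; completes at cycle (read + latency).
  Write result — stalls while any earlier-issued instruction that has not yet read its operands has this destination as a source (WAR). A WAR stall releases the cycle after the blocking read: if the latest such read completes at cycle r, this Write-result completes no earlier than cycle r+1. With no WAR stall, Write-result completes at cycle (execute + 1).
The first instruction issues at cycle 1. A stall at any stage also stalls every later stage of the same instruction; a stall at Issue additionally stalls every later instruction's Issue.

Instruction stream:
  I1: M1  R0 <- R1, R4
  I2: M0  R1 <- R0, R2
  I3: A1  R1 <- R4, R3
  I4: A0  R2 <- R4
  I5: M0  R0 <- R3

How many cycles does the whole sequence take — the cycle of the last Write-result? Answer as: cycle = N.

[1] I1→M1
[2] I1 RO, I2→M0
[7] I1 EX
[8] I1 WR R0
[9] I2 RO
[14] I2 EX
[15] I2 WR R1
[16] I3→A1
[17] I3 RO, I4→A0
[18] I4 RO, I5→M0
[19] I3 EX, I4 EX, I5 RO
[20] I3 WR R1, I4 WR R2
[24] I5 EX
[25] I5 WR R0

cycle = 25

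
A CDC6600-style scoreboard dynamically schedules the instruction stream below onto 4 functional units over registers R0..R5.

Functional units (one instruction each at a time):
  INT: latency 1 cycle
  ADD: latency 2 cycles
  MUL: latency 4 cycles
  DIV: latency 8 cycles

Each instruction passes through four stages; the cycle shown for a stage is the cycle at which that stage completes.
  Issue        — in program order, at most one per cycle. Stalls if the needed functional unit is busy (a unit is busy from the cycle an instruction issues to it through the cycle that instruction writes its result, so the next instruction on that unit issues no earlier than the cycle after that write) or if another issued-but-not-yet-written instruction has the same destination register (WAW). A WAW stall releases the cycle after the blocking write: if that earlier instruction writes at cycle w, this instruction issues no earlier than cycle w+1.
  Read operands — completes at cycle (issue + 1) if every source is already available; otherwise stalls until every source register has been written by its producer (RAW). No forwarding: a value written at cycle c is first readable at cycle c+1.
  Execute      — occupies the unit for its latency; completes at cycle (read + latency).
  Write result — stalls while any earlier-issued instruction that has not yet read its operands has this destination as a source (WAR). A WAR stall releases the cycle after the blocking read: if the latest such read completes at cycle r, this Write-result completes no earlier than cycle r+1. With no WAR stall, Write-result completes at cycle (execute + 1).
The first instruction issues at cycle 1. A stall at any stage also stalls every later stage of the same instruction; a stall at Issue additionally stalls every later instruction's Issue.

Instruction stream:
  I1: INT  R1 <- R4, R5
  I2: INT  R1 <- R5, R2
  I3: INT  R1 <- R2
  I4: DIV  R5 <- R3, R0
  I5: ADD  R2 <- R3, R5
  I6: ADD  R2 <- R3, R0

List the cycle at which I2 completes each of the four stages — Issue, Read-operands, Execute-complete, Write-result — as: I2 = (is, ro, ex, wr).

1) issue 1, read 2, done 3, write 4
2) issue 5, read 6, done 7, write 8  <struct: INT busy until I1 writes@4>
3) issue 9, read 10, done 11, write 12  <struct: INT busy until I2 writes@8>
4) issue 10, read 11, done 19, write 20
5) issue 11, read 21, done 23, write 24  <RAW R5: wait I4 write@20>
6) issue 25, read 26, done 28, write 29  <struct: ADD busy until I5 writes@24>

I2 = (5, 6, 7, 8)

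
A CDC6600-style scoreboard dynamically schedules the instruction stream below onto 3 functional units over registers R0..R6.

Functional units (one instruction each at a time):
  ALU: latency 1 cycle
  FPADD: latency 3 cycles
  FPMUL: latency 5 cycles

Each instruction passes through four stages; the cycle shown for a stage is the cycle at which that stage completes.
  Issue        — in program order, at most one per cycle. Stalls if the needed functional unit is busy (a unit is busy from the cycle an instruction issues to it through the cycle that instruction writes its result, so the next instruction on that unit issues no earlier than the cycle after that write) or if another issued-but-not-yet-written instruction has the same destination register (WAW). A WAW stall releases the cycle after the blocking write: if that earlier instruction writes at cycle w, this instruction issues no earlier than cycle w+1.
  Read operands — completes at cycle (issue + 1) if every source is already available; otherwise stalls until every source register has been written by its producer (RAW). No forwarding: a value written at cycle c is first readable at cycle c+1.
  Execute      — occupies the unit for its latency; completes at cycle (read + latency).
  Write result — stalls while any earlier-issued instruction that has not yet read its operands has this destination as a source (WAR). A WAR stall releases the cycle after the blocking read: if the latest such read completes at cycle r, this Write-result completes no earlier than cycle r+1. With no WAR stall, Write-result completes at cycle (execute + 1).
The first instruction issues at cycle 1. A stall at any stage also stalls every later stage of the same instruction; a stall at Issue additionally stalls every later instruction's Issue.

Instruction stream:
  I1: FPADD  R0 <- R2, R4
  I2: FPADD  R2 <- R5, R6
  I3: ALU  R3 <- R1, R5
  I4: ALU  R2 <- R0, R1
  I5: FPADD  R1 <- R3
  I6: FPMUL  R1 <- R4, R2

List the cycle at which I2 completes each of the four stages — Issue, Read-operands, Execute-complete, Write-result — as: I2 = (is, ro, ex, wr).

I1: IS=1 RO=2 EX=5 WR=6
I2: IS=7 RO=8 EX=11 WR=12  [struct: FPADD busy until I1 writes@6]
I3: IS=8 RO=9 EX=10 WR=11
I4: IS=13 RO=14 EX=15 WR=16  [WAW R2: wait I2 write@12]
I5: IS=14 RO=15 EX=18 WR=19
I6: IS=20 RO=21 EX=26 WR=27  [WAW R1: wait I5 write@19]

I2 = (7, 8, 11, 12)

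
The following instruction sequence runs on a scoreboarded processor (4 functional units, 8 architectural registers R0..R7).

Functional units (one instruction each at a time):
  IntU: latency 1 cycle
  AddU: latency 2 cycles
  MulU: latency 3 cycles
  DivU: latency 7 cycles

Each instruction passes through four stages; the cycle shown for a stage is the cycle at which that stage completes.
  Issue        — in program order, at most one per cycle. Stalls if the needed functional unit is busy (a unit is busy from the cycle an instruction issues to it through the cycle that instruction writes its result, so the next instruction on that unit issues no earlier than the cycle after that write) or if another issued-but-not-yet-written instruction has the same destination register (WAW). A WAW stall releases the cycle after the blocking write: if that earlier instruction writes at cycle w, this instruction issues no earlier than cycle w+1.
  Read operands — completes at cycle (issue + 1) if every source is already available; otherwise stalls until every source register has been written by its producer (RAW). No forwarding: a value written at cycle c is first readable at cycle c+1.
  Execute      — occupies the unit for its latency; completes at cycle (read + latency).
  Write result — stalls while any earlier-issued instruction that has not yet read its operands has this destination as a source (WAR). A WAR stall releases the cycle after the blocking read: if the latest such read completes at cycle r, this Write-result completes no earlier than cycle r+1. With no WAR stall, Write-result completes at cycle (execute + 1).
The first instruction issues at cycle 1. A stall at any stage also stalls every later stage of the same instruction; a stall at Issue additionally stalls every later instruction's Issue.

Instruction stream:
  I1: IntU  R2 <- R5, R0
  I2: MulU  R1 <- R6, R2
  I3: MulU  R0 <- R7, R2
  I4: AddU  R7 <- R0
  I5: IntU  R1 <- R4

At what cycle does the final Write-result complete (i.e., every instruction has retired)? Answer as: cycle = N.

t=1  I1 dispatched to IntU
t=2  I1 operands ready, I2 dispatched to MulU
t=3  I1 complete
t=4  R2←I1
t=5  I2 operands ready
t=8  I2 complete
t=9  R1←I2
t=10  I3 dispatched to MulU
t=11  I3 operands ready, I4 dispatched to AddU
t=12  I5 dispatched to IntU
t=13  I5 operands ready
t=14  I3 complete, I5 complete
t=15  R0←I3, R1←I5
t=16  I4 operands ready
t=18  I4 complete
t=19  R7←I4

cycle = 19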